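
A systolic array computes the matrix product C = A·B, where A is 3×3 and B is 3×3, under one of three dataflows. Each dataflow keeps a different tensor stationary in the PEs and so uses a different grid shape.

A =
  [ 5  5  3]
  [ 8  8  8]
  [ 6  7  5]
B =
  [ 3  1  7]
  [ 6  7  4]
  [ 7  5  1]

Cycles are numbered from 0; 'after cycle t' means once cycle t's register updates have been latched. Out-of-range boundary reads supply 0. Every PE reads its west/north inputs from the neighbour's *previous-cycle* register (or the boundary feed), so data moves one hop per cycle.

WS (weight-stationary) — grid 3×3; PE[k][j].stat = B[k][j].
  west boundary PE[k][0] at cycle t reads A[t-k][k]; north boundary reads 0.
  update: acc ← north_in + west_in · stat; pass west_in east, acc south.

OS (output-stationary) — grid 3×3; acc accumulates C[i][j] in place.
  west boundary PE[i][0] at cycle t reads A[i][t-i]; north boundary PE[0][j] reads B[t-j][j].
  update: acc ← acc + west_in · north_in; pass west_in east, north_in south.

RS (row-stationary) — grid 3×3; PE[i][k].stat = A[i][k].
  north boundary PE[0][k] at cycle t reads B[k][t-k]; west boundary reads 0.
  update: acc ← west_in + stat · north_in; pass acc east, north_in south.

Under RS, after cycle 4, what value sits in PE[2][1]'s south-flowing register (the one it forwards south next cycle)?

register = 7

RS on a 3×3 grid — tracing PE[2][1] and its feeders:
  t=0 PE[1][1]: acc=0 h=0 v=0
  t=0 PE[2][0]: acc=0 h=0 v=0
  t=0 PE[2][1]: acc=0 h=0 v=0
  t=1 PE[1][1]: acc=0 h=0 v=0
  t=1 PE[2][0]: acc=0 h=0 v=0
  t=1 PE[2][1]: acc=0 h=0 v=0
  t=2 PE[1][1]: acc=72 h=72 v=6
  t=2 PE[2][0]: acc=18 h=18 v=3
  t=2 PE[2][1]: acc=0 h=0 v=0
  t=3 PE[1][1]: acc=64 h=64 v=7
  t=3 PE[2][0]: acc=6 h=6 v=1
  t=3 PE[2][1]: acc=60 h=60 v=6
  t=4 PE[1][1]: acc=88 h=88 v=4
  t=4 PE[2][0]: acc=42 h=42 v=7
  t=4 PE[2][1]: acc=55 h=55 v=7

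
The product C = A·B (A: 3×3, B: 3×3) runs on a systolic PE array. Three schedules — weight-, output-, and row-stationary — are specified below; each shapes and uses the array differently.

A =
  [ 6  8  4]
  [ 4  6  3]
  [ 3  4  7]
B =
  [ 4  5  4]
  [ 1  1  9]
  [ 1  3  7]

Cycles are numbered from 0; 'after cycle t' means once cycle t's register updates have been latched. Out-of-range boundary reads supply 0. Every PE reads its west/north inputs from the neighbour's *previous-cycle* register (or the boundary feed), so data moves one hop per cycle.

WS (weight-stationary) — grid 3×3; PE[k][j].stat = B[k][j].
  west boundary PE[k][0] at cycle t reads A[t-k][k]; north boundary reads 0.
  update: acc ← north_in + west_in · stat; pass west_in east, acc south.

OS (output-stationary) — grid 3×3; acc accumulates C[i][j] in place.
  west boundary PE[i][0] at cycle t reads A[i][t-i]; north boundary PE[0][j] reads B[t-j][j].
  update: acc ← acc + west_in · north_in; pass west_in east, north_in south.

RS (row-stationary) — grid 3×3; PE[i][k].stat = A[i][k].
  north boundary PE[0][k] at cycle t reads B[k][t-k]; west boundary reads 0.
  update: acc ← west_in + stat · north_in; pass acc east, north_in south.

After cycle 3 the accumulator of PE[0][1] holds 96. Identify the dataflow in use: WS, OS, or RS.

dataflow = RS

Under WS (3×3), PE[0][1]:
  t=0 PE[0][1]: acc=0 h=0 v=0
  t=1 PE[0][1]: acc=30 h=6 v=30
  t=2 PE[0][1]: acc=20 h=4 v=20
  t=3 PE[0][1]: acc=15 h=3 v=15
Under OS (3×3), PE[0][1]:
  t=0 PE[0][1]: acc=0 h=0 v=0
  t=1 PE[0][1]: acc=30 h=6 v=5
  t=2 PE[0][1]: acc=38 h=8 v=1
  t=3 PE[0][1]: acc=50 h=4 v=3
Under RS (3×3), PE[0][1]:
  t=0 PE[0][1]: acc=0 h=0 v=0
  t=1 PE[0][1]: acc=32 h=32 v=1
  t=2 PE[0][1]: acc=38 h=38 v=1
  t=3 PE[0][1]: acc=96 h=96 v=9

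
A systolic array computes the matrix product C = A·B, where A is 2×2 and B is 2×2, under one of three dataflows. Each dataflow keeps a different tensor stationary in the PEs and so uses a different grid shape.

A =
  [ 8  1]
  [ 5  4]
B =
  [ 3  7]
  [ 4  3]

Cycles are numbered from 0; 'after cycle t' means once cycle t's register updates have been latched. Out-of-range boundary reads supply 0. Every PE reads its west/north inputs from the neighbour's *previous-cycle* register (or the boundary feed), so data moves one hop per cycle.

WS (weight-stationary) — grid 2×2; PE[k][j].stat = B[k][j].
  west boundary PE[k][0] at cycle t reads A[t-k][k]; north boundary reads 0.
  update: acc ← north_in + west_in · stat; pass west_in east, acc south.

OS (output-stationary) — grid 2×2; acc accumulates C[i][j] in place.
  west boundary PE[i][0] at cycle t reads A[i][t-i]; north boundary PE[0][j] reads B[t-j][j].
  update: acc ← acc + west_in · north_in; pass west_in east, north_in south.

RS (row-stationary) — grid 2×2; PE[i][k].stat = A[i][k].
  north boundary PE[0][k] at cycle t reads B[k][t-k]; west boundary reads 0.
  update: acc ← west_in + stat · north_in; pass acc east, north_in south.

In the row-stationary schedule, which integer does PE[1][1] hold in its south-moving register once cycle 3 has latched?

Tracing RS — 2×2 array, target PE[1][1]:
  t=0 PE[0][1]: acc=0 h=0 v=0
  t=0 PE[1][0]: acc=0 h=0 v=0
  t=0 PE[1][1]: acc=0 h=0 v=0
  t=1 PE[0][1]: acc=28 h=28 v=4
  t=1 PE[1][0]: acc=15 h=15 v=3
  t=1 PE[1][1]: acc=0 h=0 v=0
  t=2 PE[0][1]: acc=59 h=59 v=3
  t=2 PE[1][0]: acc=35 h=35 v=7
  t=2 PE[1][1]: acc=31 h=31 v=4
  t=3 PE[0][1]: acc=0 h=0 v=0
  t=3 PE[1][0]: acc=0 h=0 v=0
  t=3 PE[1][1]: acc=47 h=47 v=3

register = 3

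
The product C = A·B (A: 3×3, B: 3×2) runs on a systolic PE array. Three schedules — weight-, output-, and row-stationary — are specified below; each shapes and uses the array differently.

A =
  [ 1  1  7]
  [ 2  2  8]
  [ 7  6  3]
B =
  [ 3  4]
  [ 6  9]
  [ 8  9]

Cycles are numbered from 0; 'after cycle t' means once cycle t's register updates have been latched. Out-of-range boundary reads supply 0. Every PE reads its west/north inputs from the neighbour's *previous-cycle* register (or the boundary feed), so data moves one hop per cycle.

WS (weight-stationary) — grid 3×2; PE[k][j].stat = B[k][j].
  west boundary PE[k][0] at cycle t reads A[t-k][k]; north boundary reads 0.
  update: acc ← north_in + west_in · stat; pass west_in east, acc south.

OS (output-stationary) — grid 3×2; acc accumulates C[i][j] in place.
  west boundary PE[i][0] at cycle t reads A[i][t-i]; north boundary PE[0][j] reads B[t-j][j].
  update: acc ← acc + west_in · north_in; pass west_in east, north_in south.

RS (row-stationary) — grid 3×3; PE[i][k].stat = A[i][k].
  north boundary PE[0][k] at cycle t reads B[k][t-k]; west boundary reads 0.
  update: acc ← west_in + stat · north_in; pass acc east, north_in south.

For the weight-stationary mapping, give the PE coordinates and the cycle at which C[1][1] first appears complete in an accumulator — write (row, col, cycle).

(row, col, cycle) = (2, 1, 4)

WS: C[1][1] accumulates in PE[2][1]:
  c0 r2c1: 0 / 0 / 0
  c1 r2c1: 0 / 0 / 0
  c2 r2c1: 0 / 0 / 0
  c3 r2c1: 76 / 7 / 76
  c4 r2c1: 98 / 8 / 98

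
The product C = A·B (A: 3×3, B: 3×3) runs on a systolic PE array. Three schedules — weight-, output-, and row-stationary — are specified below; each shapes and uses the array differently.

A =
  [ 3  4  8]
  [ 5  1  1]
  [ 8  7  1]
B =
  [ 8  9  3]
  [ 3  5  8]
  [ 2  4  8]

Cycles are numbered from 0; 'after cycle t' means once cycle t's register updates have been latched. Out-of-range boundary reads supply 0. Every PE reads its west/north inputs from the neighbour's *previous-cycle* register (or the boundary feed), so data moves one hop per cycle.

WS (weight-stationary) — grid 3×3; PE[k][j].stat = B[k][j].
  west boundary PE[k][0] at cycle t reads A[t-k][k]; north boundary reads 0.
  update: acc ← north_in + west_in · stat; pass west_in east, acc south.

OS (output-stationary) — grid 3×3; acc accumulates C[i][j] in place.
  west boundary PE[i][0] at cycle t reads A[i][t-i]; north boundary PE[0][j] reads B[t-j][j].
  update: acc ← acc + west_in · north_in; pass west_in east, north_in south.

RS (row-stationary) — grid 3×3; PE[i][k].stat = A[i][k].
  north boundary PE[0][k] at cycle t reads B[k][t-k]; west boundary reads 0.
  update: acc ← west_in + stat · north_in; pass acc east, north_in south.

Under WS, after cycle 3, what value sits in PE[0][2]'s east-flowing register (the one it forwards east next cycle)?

WS 3×3: PE[0][2] cycle-by-cycle (with neighbour feeds):
  after 0 — PE[0][1] acc=0, pass-E 0, pass-S 0
  after 0 — PE[0][2] acc=0, pass-E 0, pass-S 0
  after 1 — PE[0][1] acc=27, pass-E 3, pass-S 27
  after 1 — PE[0][2] acc=0, pass-E 0, pass-S 0
  after 2 — PE[0][1] acc=45, pass-E 5, pass-S 45
  after 2 — PE[0][2] acc=9, pass-E 3, pass-S 9
  after 3 — PE[0][1] acc=72, pass-E 8, pass-S 72
  after 3 — PE[0][2] acc=15, pass-E 5, pass-S 15

register = 5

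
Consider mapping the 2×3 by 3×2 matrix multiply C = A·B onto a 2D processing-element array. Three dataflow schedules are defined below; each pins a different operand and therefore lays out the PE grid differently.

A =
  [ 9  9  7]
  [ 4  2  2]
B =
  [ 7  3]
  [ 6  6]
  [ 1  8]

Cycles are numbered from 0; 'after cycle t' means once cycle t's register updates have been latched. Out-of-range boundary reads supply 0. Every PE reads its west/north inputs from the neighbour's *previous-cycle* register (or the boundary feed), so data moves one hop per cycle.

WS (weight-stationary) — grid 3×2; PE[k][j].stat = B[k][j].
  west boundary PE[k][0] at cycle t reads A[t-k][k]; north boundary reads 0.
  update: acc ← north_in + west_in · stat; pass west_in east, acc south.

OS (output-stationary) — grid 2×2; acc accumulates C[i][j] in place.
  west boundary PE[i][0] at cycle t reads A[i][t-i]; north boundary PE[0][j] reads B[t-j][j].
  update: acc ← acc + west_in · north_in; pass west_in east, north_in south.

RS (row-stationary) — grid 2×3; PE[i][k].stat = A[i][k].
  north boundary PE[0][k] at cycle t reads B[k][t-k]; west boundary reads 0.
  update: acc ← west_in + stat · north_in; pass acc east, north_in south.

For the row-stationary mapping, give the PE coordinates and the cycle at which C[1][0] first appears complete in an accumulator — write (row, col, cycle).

(row, col, cycle) = (1, 2, 3)

RS — PE[1][2] is where C[1][0] collects:
  0: (1,2).acc=0  regs=<0,0>
  1: (1,2).acc=0  regs=<0,0>
  2: (1,2).acc=0  regs=<0,0>
  3: (1,2).acc=42  regs=<42,1>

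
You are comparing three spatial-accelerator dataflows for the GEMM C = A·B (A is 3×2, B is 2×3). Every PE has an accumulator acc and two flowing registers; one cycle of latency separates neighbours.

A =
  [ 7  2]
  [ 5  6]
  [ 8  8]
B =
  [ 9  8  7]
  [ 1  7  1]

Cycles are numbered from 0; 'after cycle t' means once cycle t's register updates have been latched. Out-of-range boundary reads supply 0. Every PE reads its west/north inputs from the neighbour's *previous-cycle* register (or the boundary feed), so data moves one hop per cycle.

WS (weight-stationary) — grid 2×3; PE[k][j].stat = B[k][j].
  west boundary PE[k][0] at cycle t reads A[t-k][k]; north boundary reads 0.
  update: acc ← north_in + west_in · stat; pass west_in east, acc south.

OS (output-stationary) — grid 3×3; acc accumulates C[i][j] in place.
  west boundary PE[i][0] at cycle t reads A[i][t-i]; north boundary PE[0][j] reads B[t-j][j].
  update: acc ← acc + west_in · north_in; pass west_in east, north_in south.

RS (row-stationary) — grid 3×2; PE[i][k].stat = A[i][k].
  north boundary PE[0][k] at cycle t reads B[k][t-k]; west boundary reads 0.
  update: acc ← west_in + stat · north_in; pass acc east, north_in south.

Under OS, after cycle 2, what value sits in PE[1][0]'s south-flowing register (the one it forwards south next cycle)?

OS on a 3×3 grid — tracing PE[1][0] and its feeders:
  @0  [0,0]  acc 63  |  →7  ↓9
  @0  [1,0]  acc 0  |  →0  ↓0
  @1  [0,0]  acc 65  |  →2  ↓1
  @1  [1,0]  acc 45  |  →5  ↓9
  @2  [0,0]  acc 65  |  →0  ↓0
  @2  [1,0]  acc 51  |  →6  ↓1

register = 1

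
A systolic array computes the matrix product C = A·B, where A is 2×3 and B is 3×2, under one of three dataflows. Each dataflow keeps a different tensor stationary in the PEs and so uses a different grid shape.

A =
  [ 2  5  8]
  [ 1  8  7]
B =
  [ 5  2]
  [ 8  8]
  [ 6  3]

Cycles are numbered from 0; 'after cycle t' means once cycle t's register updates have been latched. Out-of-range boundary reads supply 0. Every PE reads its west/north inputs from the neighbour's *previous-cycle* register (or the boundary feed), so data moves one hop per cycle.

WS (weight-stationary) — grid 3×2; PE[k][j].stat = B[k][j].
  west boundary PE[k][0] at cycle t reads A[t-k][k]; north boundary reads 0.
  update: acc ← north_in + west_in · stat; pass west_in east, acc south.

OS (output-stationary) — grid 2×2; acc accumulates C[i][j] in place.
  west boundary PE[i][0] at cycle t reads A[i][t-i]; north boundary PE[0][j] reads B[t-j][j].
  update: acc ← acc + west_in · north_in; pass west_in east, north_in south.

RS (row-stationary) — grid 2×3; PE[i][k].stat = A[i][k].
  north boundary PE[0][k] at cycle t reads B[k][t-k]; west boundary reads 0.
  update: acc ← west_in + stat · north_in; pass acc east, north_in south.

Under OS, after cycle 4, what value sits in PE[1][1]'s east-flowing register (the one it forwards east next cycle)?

OS (2×2). Following PE[1][1] plus its west/north inputs:
  after 0 — PE[0][1] acc=0, pass-E 0, pass-S 0
  after 0 — PE[1][0] acc=0, pass-E 0, pass-S 0
  after 0 — PE[1][1] acc=0, pass-E 0, pass-S 0
  after 1 — PE[0][1] acc=4, pass-E 2, pass-S 2
  after 1 — PE[1][0] acc=5, pass-E 1, pass-S 5
  after 1 — PE[1][1] acc=0, pass-E 0, pass-S 0
  after 2 — PE[0][1] acc=44, pass-E 5, pass-S 8
  after 2 — PE[1][0] acc=69, pass-E 8, pass-S 8
  after 2 — PE[1][1] acc=2, pass-E 1, pass-S 2
  after 3 — PE[0][1] acc=68, pass-E 8, pass-S 3
  after 3 — PE[1][0] acc=111, pass-E 7, pass-S 6
  after 3 — PE[1][1] acc=66, pass-E 8, pass-S 8
  after 4 — PE[0][1] acc=68, pass-E 0, pass-S 0
  after 4 — PE[1][0] acc=111, pass-E 0, pass-S 0
  after 4 — PE[1][1] acc=87, pass-E 7, pass-S 3

register = 7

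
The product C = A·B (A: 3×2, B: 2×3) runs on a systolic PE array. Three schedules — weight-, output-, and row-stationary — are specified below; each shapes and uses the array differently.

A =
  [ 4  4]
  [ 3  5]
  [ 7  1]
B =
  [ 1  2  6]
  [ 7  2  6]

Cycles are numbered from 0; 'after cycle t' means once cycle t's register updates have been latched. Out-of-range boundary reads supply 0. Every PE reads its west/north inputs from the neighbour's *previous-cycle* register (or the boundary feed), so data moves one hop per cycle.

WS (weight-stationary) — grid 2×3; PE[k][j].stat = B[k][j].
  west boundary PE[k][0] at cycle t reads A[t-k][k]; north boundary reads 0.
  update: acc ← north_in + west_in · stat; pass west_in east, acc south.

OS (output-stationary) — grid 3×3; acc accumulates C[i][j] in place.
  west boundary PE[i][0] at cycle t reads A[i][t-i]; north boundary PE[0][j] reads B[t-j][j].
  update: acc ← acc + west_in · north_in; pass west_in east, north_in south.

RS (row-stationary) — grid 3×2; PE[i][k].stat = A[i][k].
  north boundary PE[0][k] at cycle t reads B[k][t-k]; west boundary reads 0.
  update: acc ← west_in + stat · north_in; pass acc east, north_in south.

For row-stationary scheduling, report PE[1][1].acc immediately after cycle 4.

RS on a 3×2 grid — tracing PE[1][1] and its feeders:
  [0] (0,1) acc=0 (h:0 v:0)
  [0] (1,0) acc=0 (h:0 v:0)
  [0] (1,1) acc=0 (h:0 v:0)
  [1] (0,1) acc=32 (h:32 v:7)
  [1] (1,0) acc=3 (h:3 v:1)
  [1] (1,1) acc=0 (h:0 v:0)
  [2] (0,1) acc=16 (h:16 v:2)
  [2] (1,0) acc=6 (h:6 v:2)
  [2] (1,1) acc=38 (h:38 v:7)
  [3] (0,1) acc=48 (h:48 v:6)
  [3] (1,0) acc=18 (h:18 v:6)
  [3] (1,1) acc=16 (h:16 v:2)
  [4] (0,1) acc=0 (h:0 v:0)
  [4] (1,0) acc=0 (h:0 v:0)
  [4] (1,1) acc=48 (h:48 v:6)

PE[1][1].acc = 48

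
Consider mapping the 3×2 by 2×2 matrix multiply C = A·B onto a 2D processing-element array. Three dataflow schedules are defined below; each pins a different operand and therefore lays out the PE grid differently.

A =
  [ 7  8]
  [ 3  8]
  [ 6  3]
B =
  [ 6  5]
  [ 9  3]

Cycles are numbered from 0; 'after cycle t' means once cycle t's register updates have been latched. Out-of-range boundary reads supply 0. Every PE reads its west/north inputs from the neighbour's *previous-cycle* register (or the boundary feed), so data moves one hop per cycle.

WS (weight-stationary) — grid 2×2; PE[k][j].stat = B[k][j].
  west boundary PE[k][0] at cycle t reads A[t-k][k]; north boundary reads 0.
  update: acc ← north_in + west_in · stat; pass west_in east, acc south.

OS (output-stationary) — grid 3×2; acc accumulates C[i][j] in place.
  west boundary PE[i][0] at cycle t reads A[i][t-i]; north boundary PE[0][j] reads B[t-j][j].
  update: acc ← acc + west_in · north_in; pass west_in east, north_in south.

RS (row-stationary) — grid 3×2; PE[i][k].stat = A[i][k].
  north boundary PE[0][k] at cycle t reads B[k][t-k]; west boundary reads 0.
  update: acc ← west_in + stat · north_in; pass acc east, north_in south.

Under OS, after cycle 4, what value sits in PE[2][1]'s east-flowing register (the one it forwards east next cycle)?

register = 3

Tracing OS — 3×2 array, target PE[2][1]:
  after 0 — PE[1][1] acc=0, pass-E 0, pass-S 0
  after 0 — PE[2][0] acc=0, pass-E 0, pass-S 0
  after 0 — PE[2][1] acc=0, pass-E 0, pass-S 0
  after 1 — PE[1][1] acc=0, pass-E 0, pass-S 0
  after 1 — PE[2][0] acc=0, pass-E 0, pass-S 0
  after 1 — PE[2][1] acc=0, pass-E 0, pass-S 0
  after 2 — PE[1][1] acc=15, pass-E 3, pass-S 5
  after 2 — PE[2][0] acc=36, pass-E 6, pass-S 6
  after 2 — PE[2][1] acc=0, pass-E 0, pass-S 0
  after 3 — PE[1][1] acc=39, pass-E 8, pass-S 3
  after 3 — PE[2][0] acc=63, pass-E 3, pass-S 9
  after 3 — PE[2][1] acc=30, pass-E 6, pass-S 5
  after 4 — PE[1][1] acc=39, pass-E 0, pass-S 0
  after 4 — PE[2][0] acc=63, pass-E 0, pass-S 0
  after 4 — PE[2][1] acc=39, pass-E 3, pass-S 3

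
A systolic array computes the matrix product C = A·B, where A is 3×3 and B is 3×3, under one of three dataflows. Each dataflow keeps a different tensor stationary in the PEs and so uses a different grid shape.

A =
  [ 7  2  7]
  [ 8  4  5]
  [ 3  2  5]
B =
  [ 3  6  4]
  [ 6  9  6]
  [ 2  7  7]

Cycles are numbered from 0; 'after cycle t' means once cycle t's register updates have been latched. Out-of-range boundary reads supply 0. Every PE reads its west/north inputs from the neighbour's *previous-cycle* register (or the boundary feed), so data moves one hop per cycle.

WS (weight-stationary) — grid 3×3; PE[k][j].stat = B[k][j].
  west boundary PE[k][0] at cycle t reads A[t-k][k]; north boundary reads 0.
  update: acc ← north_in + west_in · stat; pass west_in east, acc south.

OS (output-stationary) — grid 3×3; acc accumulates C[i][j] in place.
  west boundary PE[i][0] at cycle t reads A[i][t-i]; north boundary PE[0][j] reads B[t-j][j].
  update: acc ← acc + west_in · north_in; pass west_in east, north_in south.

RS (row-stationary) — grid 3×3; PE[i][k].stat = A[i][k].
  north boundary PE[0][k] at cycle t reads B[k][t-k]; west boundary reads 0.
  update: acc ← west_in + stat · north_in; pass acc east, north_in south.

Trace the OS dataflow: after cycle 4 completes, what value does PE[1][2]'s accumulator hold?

Tracing OS — 3×3 array, target PE[1][2]:
  t=0 PE[0][2]: acc=0 h=0 v=0
  t=0 PE[1][1]: acc=0 h=0 v=0
  t=0 PE[1][2]: acc=0 h=0 v=0
  t=1 PE[0][2]: acc=0 h=0 v=0
  t=1 PE[1][1]: acc=0 h=0 v=0
  t=1 PE[1][2]: acc=0 h=0 v=0
  t=2 PE[0][2]: acc=28 h=7 v=4
  t=2 PE[1][1]: acc=48 h=8 v=6
  t=2 PE[1][2]: acc=0 h=0 v=0
  t=3 PE[0][2]: acc=40 h=2 v=6
  t=3 PE[1][1]: acc=84 h=4 v=9
  t=3 PE[1][2]: acc=32 h=8 v=4
  t=4 PE[0][2]: acc=89 h=7 v=7
  t=4 PE[1][1]: acc=119 h=5 v=7
  t=4 PE[1][2]: acc=56 h=4 v=6

PE[1][2].acc = 56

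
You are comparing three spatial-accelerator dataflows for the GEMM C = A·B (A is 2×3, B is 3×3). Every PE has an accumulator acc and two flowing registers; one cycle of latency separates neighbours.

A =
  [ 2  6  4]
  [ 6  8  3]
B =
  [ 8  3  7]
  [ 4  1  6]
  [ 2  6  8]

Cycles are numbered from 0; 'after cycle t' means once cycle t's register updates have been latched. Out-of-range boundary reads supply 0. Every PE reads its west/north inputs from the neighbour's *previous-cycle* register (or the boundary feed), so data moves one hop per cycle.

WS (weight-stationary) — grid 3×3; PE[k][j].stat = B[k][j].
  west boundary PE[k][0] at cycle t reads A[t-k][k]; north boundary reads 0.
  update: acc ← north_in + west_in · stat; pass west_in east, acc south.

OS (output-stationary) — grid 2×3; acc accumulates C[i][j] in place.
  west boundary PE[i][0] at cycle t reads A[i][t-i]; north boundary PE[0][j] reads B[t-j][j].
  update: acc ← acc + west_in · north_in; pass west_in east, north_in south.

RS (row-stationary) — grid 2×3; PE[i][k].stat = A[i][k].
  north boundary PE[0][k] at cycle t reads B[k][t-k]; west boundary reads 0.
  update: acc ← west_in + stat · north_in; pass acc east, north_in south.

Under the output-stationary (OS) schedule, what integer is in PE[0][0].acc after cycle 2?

OS on a 2×3 grid — tracing PE[0][0] and its feeders:
  @0  [0,0]  acc 16  |  →2  ↓8
  @1  [0,0]  acc 40  |  →6  ↓4
  @2  [0,0]  acc 48  |  →4  ↓2

PE[0][0].acc = 48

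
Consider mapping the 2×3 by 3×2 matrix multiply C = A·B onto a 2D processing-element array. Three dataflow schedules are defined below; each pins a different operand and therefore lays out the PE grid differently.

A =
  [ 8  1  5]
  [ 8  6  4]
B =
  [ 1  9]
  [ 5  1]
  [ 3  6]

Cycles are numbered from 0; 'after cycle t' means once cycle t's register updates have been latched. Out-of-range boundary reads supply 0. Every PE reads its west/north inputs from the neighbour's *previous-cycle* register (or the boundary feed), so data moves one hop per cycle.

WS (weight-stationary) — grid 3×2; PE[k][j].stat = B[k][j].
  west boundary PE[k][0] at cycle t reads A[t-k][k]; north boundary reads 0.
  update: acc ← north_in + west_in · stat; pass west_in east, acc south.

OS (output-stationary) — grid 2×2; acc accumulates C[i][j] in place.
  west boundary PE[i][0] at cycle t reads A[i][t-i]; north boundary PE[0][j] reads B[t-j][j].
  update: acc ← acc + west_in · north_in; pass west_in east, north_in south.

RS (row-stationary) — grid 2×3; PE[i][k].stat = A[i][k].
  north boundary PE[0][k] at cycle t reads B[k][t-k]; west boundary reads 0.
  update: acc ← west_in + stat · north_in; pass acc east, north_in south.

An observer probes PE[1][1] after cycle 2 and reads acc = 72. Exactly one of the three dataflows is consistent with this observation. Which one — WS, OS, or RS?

Under WS (3×2), PE[1][1]:
  c0 r1c1: 0 / 0 / 0
  c1 r1c1: 0 / 0 / 0
  c2 r1c1: 73 / 1 / 73
Under OS (2×2), PE[1][1]:
  c0 r1c1: 0 / 0 / 0
  c1 r1c1: 0 / 0 / 0
  c2 r1c1: 72 / 8 / 9
Under RS (2×3), PE[1][1]:
  c0 r1c1: 0 / 0 / 0
  c1 r1c1: 0 / 0 / 0
  c2 r1c1: 38 / 38 / 5

dataflow = OS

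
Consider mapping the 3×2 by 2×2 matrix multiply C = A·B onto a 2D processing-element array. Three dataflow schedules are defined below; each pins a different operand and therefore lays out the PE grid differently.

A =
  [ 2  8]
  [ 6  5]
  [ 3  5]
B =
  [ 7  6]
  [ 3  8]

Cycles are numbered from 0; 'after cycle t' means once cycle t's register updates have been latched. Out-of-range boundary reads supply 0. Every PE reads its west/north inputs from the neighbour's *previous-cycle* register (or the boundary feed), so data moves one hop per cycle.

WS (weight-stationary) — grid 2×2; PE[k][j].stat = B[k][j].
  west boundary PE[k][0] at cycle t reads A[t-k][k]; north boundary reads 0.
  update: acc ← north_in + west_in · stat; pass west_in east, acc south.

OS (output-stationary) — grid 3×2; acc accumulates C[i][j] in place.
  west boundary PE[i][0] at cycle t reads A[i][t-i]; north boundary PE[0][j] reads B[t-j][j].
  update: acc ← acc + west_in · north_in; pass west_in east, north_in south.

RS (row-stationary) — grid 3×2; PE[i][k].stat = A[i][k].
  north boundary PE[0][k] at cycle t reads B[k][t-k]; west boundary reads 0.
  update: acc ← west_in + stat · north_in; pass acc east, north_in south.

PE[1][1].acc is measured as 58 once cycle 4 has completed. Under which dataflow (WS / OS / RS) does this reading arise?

dataflow = WS

Under WS (2×2), PE[1][1]:
  cycle 0: PE[1][1] → acc 0, east 0, south 0
  cycle 1: PE[1][1] → acc 0, east 0, south 0
  cycle 2: PE[1][1] → acc 76, east 8, south 76
  cycle 3: PE[1][1] → acc 76, east 5, south 76
  cycle 4: PE[1][1] → acc 58, east 5, south 58
Under OS (3×2), PE[1][1]:
  cycle 0: PE[1][1] → acc 0, east 0, south 0
  cycle 1: PE[1][1] → acc 0, east 0, south 0
  cycle 2: PE[1][1] → acc 36, east 6, south 6
  cycle 3: PE[1][1] → acc 76, east 5, south 8
  cycle 4: PE[1][1] → acc 76, east 0, south 0
Under RS (3×2), PE[1][1]:
  cycle 0: PE[1][1] → acc 0, east 0, south 0
  cycle 1: PE[1][1] → acc 0, east 0, south 0
  cycle 2: PE[1][1] → acc 57, east 57, south 3
  cycle 3: PE[1][1] → acc 76, east 76, south 8
  cycle 4: PE[1][1] → acc 0, east 0, south 0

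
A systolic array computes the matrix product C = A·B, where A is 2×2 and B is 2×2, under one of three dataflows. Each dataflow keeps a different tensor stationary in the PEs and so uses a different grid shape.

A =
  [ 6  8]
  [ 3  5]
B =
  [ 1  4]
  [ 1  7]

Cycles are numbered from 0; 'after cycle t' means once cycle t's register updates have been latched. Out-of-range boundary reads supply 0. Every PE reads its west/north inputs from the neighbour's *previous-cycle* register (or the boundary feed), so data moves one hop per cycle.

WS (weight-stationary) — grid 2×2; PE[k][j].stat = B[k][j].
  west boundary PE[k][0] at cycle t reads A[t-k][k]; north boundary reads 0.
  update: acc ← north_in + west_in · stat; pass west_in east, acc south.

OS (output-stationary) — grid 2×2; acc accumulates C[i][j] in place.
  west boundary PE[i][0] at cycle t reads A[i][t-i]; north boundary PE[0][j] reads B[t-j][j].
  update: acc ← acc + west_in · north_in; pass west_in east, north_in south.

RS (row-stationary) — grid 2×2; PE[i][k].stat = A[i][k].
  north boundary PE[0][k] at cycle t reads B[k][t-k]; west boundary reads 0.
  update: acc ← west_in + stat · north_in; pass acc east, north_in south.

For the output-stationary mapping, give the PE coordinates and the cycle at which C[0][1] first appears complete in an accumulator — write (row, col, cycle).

OS: C[0][1] accumulates in PE[0][1]:
  c0 r0c1: 0 / 0 / 0
  c1 r0c1: 24 / 6 / 4
  c2 r0c1: 80 / 8 / 7

(row, col, cycle) = (0, 1, 2)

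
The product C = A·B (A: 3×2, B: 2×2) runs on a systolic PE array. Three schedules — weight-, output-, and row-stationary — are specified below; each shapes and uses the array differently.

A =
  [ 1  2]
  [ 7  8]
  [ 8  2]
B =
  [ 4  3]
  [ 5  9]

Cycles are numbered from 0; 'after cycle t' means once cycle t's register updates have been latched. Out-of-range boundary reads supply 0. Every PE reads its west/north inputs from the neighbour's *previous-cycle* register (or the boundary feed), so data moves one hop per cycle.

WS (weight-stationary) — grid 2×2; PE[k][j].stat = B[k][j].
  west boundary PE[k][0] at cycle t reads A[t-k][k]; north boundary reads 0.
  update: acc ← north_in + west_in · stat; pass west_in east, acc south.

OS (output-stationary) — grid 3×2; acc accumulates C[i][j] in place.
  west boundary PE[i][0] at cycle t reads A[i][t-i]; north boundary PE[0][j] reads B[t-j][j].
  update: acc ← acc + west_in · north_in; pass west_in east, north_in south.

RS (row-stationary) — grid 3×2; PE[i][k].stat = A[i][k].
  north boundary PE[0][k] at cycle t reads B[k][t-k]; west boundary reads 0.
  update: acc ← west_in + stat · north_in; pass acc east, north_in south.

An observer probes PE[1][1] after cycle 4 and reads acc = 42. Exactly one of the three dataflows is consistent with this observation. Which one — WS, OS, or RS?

WS [2×2] PE[1][1] across cycles:
  cycle 0: PE[1][1] → acc 0, east 0, south 0
  cycle 1: PE[1][1] → acc 0, east 0, south 0
  cycle 2: PE[1][1] → acc 21, east 2, south 21
  cycle 3: PE[1][1] → acc 93, east 8, south 93
  cycle 4: PE[1][1] → acc 42, east 2, south 42
OS [3×2] PE[1][1] across cycles:
  cycle 0: PE[1][1] → acc 0, east 0, south 0
  cycle 1: PE[1][1] → acc 0, east 0, south 0
  cycle 2: PE[1][1] → acc 21, east 7, south 3
  cycle 3: PE[1][1] → acc 93, east 8, south 9
  cycle 4: PE[1][1] → acc 93, east 0, south 0
RS [3×2] PE[1][1] across cycles:
  cycle 0: PE[1][1] → acc 0, east 0, south 0
  cycle 1: PE[1][1] → acc 0, east 0, south 0
  cycle 2: PE[1][1] → acc 68, east 68, south 5
  cycle 3: PE[1][1] → acc 93, east 93, south 9
  cycle 4: PE[1][1] → acc 0, east 0, south 0

dataflow = WS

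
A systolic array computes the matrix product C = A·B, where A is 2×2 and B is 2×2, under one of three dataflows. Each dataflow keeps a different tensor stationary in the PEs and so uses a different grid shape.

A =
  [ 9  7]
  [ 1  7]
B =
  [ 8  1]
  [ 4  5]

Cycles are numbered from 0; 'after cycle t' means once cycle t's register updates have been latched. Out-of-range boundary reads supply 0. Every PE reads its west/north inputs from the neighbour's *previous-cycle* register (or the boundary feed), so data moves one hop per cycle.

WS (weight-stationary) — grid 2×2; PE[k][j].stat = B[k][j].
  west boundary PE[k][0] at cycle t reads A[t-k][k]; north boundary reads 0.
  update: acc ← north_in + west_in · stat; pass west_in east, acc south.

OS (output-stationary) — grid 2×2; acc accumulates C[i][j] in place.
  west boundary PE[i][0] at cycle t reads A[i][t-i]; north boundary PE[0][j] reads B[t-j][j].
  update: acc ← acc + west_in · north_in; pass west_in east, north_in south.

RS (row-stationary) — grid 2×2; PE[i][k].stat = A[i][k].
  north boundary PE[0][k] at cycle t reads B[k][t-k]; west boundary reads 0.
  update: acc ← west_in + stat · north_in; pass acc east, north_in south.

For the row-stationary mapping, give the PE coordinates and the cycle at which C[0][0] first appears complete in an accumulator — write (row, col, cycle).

(row, col, cycle) = (0, 1, 1)

RS: C[0][0] accumulates in PE[0][1]:
  @0  [0,1]  acc 0  |  →0  ↓0
  @1  [0,1]  acc 100  |  →100  ↓4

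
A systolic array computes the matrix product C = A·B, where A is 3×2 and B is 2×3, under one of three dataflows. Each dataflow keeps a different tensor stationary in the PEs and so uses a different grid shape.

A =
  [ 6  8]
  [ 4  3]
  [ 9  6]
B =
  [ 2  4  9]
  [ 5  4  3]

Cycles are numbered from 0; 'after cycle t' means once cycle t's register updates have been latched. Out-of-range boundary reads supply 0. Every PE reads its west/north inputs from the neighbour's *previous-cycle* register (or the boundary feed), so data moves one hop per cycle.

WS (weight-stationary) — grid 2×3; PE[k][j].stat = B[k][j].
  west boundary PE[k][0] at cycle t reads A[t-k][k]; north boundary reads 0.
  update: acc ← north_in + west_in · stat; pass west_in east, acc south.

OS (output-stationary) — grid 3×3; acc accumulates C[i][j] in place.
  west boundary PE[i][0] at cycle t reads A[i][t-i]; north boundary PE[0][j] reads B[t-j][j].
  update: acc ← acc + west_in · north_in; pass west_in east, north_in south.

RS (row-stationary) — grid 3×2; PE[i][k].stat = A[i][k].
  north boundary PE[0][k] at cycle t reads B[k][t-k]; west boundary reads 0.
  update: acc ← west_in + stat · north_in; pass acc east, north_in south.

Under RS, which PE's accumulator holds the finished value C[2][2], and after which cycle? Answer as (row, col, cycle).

(row, col, cycle) = (2, 1, 5)

Under RS, C[2][2] lands at PE[2][1]:
  0: (2,1).acc=0  regs=<0,0>
  1: (2,1).acc=0  regs=<0,0>
  2: (2,1).acc=0  regs=<0,0>
  3: (2,1).acc=48  regs=<48,5>
  4: (2,1).acc=60  regs=<60,4>
  5: (2,1).acc=99  regs=<99,3>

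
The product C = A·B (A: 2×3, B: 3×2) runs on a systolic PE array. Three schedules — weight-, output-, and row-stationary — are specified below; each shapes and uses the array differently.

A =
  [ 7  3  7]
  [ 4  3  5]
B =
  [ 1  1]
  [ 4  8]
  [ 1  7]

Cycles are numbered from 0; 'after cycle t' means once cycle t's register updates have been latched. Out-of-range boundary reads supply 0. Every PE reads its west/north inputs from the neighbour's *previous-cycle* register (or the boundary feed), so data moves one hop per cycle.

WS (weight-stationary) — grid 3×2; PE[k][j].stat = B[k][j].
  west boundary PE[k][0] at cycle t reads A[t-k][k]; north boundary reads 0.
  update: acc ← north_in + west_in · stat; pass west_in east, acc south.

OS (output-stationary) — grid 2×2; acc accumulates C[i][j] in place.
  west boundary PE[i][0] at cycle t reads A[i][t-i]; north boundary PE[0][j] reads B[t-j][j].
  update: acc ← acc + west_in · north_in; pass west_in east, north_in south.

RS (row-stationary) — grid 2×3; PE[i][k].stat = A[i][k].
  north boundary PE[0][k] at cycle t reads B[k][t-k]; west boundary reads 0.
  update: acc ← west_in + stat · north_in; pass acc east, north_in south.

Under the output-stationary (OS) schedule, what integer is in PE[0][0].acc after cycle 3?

PE[0][0].acc = 26

Tracing OS — 2×2 array, target PE[0][0]:
  @0  [0,0]  acc 7  |  →7  ↓1
  @1  [0,0]  acc 19  |  →3  ↓4
  @2  [0,0]  acc 26  |  →7  ↓1
  @3  [0,0]  acc 26  |  →0  ↓0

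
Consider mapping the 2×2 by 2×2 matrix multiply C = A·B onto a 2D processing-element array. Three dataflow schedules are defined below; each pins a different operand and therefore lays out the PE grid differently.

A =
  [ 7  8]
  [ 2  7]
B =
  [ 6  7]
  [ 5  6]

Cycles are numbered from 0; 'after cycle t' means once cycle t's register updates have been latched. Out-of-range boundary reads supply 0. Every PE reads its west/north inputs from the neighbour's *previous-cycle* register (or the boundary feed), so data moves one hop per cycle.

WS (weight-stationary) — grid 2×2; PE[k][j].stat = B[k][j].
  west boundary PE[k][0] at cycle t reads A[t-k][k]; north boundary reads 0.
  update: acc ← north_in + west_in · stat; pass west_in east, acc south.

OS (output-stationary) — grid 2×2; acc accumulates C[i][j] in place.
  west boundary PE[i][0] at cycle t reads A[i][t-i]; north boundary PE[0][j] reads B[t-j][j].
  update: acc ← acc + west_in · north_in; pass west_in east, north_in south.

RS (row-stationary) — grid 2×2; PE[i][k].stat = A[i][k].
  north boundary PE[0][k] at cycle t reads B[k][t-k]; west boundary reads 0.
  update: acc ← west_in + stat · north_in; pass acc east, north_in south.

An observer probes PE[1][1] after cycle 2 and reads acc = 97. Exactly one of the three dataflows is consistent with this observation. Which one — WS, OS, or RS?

Under WS (2×2), PE[1][1]:
  c0 r1c1: 0 / 0 / 0
  c1 r1c1: 0 / 0 / 0
  c2 r1c1: 97 / 8 / 97
Under OS (2×2), PE[1][1]:
  c0 r1c1: 0 / 0 / 0
  c1 r1c1: 0 / 0 / 0
  c2 r1c1: 14 / 2 / 7
Under RS (2×2), PE[1][1]:
  c0 r1c1: 0 / 0 / 0
  c1 r1c1: 0 / 0 / 0
  c2 r1c1: 47 / 47 / 5

dataflow = WS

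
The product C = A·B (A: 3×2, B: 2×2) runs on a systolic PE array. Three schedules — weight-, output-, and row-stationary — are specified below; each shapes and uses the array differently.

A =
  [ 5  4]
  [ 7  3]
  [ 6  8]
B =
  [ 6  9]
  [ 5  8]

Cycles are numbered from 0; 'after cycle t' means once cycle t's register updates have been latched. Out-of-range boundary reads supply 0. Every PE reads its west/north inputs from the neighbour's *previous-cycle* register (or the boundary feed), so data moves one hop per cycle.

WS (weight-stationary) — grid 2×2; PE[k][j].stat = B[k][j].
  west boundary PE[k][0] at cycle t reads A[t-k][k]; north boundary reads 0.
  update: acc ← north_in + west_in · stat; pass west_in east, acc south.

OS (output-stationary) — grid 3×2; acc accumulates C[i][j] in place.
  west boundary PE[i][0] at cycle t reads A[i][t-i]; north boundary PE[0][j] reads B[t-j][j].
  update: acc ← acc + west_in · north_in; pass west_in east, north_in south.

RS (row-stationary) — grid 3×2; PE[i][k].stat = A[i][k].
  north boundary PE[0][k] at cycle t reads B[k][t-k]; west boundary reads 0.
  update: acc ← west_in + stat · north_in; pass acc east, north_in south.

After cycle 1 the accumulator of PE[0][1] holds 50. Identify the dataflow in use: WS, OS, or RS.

dataflow = RS

WS (2×2 grid), PE[0][1]:
  cycle 0: PE[0][1] → acc 0, east 0, south 0
  cycle 1: PE[0][1] → acc 45, east 5, south 45
OS (3×2 grid), PE[0][1]:
  cycle 0: PE[0][1] → acc 0, east 0, south 0
  cycle 1: PE[0][1] → acc 45, east 5, south 9
RS (3×2 grid), PE[0][1]:
  cycle 0: PE[0][1] → acc 0, east 0, south 0
  cycle 1: PE[0][1] → acc 50, east 50, south 5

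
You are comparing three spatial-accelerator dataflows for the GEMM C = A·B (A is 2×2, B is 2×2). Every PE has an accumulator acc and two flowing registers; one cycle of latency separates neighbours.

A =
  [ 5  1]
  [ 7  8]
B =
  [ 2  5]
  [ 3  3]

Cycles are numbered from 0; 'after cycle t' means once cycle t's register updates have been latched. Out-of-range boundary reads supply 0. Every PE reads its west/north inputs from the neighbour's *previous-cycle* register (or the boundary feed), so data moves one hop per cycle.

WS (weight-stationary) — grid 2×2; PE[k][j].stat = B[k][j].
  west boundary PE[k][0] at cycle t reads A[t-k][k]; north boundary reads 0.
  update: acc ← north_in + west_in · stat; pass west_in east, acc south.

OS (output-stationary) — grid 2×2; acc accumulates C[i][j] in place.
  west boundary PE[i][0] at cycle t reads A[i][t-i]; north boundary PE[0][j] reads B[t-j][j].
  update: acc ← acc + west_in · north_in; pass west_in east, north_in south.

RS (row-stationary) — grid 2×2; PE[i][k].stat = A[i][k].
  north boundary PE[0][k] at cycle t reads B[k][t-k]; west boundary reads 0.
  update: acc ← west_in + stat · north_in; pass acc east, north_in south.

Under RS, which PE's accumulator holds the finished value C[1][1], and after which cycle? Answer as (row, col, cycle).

RS — PE[1][1] is where C[1][1] collects:
  after 0 — PE[1][1] acc=0, pass-E 0, pass-S 0
  after 1 — PE[1][1] acc=0, pass-E 0, pass-S 0
  after 2 — PE[1][1] acc=38, pass-E 38, pass-S 3
  after 3 — PE[1][1] acc=59, pass-E 59, pass-S 3

(row, col, cycle) = (1, 1, 3)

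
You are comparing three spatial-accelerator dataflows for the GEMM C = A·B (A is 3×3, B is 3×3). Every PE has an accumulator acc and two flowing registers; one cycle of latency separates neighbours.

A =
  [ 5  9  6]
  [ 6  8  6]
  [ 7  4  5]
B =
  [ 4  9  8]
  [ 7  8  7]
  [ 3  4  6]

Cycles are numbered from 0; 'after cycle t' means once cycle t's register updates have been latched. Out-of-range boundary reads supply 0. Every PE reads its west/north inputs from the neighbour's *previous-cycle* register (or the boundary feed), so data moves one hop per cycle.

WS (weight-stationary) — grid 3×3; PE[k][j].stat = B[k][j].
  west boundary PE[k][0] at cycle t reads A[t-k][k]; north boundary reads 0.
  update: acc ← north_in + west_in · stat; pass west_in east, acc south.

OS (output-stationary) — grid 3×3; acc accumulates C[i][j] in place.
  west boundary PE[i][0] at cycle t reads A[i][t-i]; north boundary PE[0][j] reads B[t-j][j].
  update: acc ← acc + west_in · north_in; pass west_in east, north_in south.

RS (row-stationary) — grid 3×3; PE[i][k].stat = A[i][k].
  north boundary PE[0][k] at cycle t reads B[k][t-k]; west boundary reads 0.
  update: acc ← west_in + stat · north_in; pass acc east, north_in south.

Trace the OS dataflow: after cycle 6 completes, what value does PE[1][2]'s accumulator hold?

OS on a 3×3 grid — tracing PE[1][2] and its feeders:
  0: (0,2).acc=0  regs=<0,0>
  0: (1,1).acc=0  regs=<0,0>
  0: (1,2).acc=0  regs=<0,0>
  1: (0,2).acc=0  regs=<0,0>
  1: (1,1).acc=0  regs=<0,0>
  1: (1,2).acc=0  regs=<0,0>
  2: (0,2).acc=40  regs=<5,8>
  2: (1,1).acc=54  regs=<6,9>
  2: (1,2).acc=0  regs=<0,0>
  3: (0,2).acc=103  regs=<9,7>
  3: (1,1).acc=118  regs=<8,8>
  3: (1,2).acc=48  regs=<6,8>
  4: (0,2).acc=139  regs=<6,6>
  4: (1,1).acc=142  regs=<6,4>
  4: (1,2).acc=104  regs=<8,7>
  5: (0,2).acc=139  regs=<0,0>
  5: (1,1).acc=142  regs=<0,0>
  5: (1,2).acc=140  regs=<6,6>
  6: (0,2).acc=139  regs=<0,0>
  6: (1,1).acc=142  regs=<0,0>
  6: (1,2).acc=140  regs=<0,0>

PE[1][2].acc = 140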